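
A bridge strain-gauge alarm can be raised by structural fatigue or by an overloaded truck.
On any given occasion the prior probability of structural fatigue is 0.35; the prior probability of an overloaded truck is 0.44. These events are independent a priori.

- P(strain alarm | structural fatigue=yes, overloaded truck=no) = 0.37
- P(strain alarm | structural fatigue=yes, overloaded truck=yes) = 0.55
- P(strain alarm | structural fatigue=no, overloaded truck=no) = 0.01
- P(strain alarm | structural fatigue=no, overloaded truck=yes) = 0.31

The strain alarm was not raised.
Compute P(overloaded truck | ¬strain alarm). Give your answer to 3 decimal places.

P(overloaded truck | ¬strain alarm) ≈ 0.355

P(¬strain alarm) = 0.99×0.65×0.56 + 0.69×0.65×0.44 + 0.63×0.35×0.56 + 0.45×0.35×0.44 = 0.360360 + 0.197340 + 0.123480 + 0.069300 = 0.750480
Restricting to configurations with overloaded truck present: 0.197340 + 0.069300 = 0.266640.
Hence the posterior is 0.266640/0.750480 ≈ 0.355.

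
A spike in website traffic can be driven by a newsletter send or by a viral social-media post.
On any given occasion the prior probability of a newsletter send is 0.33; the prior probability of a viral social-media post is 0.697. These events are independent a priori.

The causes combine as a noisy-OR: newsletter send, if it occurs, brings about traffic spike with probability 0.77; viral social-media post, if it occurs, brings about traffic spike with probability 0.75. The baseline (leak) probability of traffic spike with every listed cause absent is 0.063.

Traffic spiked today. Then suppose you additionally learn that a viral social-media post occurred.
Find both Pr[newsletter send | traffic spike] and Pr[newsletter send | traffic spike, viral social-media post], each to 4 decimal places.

Pr[newsletter send | traffic spike] ≈ 0.4442; Pr[newsletter send | traffic spike, viral social-media post] ≈ 0.3783

Under noisy-OR, P(traffic spike | causes) = 1 − (1−0.063)·∏(1−qᵢ) over the active causes.
P(traffic spike) = 0.063×0.67×0.303 + 0.76575×0.67×0.697 + 0.78449×0.33×0.303 + 0.946122×0.33×0.697 = 0.012790 + 0.357598 + 0.078441 + 0.217618 = 0.666447
Of this, 0.296059 comes from 0.078441 + 0.217618 (the newsletter send=true cases).
So P(newsletter send | traffic spike) = 0.296059/0.666447 ≈ 0.4442.

Now also conditioning on viral social-media post=true:
Enumerate both values of newsletter send and weight by the priors:
  P(traffic spike | viral social-media post) = 0.76575·0.67 + 0.946122·0.33
        = 0.513053 + 0.312220 = 0.825273
Keeping only the newsletter send-present terms gives 0.312220, so
  P(newsletter send | traffic spike, viral social-media post) = 0.312220 / 0.825273 ≈ 0.3783
This is intercausal reasoning (explaining away): once viral social-media post accounts for the traffic spike, newsletter send becomes less likely.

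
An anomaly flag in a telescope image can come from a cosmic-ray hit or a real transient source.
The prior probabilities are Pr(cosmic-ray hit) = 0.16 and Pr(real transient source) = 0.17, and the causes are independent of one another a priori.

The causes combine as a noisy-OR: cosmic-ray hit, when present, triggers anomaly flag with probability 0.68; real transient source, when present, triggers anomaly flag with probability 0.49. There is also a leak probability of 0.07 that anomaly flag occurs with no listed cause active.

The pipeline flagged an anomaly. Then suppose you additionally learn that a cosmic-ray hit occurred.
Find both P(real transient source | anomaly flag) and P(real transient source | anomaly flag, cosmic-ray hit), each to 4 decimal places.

P(real transient source | anomaly flag) ≈ 0.4085; P(real transient source | anomaly flag, cosmic-ray hit) ≈ 0.1983

Under noisy-OR, P(anomaly flag | causes) = 1 − (1−0.07)·∏(1−qᵢ) over the active causes.
Enumerate the 4 (cosmic-ray hit, real transient source) configurations and weight by the priors:
  P(anomaly flag) = 0.07×0.84×0.83 + 0.5257×0.84×0.17 + 0.7024×0.16×0.83 + 0.848224×0.16×0.17
        = 0.048804 + 0.075070 + 0.093279 + 0.023072 = 0.240225
The terms with real transient source present sum to 0.098142, so
  P(real transient source | anomaly flag) = 0.098142 / 0.240225 ≈ 0.4085

Now condition on the additional information:
Sum P(anomaly flag|·) weighted by the priors over both values of real transient source:
  P(anomaly flag | cosmic-ray hit) = 0.7024*0.83 + 0.848224*0.17
        = 0.582992 + 0.144198 = 0.727190
Configurations with real transient source contribute 0.144198, so
  P(real transient source | anomaly flag, cosmic-ray hit) = 0.144198 / 0.727190 ≈ 0.1983
This is intercausal reasoning (explaining away): once cosmic-ray hit accounts for the anomaly flag, real transient source becomes less likely.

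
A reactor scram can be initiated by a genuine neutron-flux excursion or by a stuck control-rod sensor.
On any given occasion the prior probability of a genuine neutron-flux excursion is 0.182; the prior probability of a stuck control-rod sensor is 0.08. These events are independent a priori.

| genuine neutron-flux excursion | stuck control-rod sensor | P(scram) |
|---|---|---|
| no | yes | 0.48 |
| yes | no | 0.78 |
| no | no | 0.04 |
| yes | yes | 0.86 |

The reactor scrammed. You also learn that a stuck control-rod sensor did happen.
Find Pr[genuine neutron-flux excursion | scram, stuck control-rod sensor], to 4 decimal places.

Pr[genuine neutron-flux excursion | scram, stuck control-rod sensor] ≈ 0.2850

Numerator (weight on configurations with genuine neutron-flux excursion): 0.86×0.182 = 0.156520
Normalizer over all consistent configurations: 0.48×0.818 + 0.86×0.182 = 0.549160
Posterior = 0.156520 / 0.549160 ≈ 0.2850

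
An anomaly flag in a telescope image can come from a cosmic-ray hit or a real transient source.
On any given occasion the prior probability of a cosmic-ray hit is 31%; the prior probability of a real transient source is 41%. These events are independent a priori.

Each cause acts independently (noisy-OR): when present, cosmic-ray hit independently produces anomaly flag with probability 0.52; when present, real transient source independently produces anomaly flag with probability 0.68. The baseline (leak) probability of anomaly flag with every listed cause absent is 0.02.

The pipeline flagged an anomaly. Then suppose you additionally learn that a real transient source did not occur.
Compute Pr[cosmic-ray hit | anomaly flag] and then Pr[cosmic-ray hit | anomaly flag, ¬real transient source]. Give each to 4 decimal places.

Under noisy-OR, P(anomaly flag | causes) = 1 − (1−0.02)·∏(1−qᵢ) over the active causes.
P(anomaly flag) = 0.02×0.69×0.59 + 0.6864×0.69×0.41 + 0.5296×0.31×0.59 + 0.849472×0.31×0.41 = 0.008142 + 0.194183 + 0.096864 + 0.107968 = 0.407157
Of this, 0.204832 comes from 0.096864 + 0.107968 (the cosmic-ray hit=true cases).
P(cosmic-ray hit | anomaly flag) = 0.204832 / 0.407157 ≈ 0.5031

Now also conditioning on real transient source≠true:
By total probability over both values of cosmic-ray hit:
  P(anomaly flag | ¬real transient source) = 0.02*0.69 + 0.5296*0.31
        = 0.013800 + 0.164176 = 0.177976
The terms with cosmic-ray hit present sum to 0.164176, so
  P(cosmic-ray hit | anomaly flag, ¬real transient source) = 0.164176 / 0.177976 ≈ 0.9225
Ruling out real transient source raises the posterior on cosmic-ray hit — the flip side of explaining away.

Pr[cosmic-ray hit | anomaly flag] ≈ 0.5031; Pr[cosmic-ray hit | anomaly flag, ¬real transient source] ≈ 0.9225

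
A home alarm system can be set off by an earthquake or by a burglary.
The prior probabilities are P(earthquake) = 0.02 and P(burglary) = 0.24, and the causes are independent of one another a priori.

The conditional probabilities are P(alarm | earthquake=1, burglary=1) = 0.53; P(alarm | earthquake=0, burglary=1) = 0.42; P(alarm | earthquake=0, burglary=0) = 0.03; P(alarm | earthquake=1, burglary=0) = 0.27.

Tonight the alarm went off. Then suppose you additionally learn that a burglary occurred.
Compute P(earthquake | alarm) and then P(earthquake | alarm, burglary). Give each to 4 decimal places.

P(earthquake | alarm) ≈ 0.0520; P(earthquake | alarm, burglary) ≈ 0.0251

Enumerate the 4 (earthquake, burglary) configurations and weight by the priors:
  P(alarm) = 0.03×0.98×0.76 + 0.42×0.98×0.24 + 0.27×0.02×0.76 + 0.53×0.02×0.24
        = 0.022344 + 0.098784 + 0.004104 + 0.002544 = 0.127776
Configurations with earthquake contribute 0.006648, so
  P(earthquake | alarm) = 0.006648 / 0.127776 ≈ 0.0520

Now condition on the additional information:
P(alarm | burglary) = 0.42·0.98 + 0.53·0.02 = 0.411600 + 0.010600 = 0.422200
Of this, 0.010600 comes from 0.53·0.02 (the earthquake=true cases).
Hence the posterior is 0.010600/0.422200 ≈ 0.0251.
The drop from 0.0520 to 0.0251 is the explaining-away (discounting) effect.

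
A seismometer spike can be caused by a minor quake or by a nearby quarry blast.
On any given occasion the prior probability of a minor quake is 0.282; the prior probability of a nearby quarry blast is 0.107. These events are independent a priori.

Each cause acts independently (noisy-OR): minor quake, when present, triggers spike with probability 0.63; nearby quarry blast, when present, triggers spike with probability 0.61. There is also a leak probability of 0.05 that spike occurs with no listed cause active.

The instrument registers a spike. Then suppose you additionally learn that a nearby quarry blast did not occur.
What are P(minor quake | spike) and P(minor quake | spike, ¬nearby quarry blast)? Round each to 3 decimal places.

P(minor quake | spike) ≈ 0.702; P(minor quake | spike, ¬nearby quarry blast) ≈ 0.836

Under noisy-OR, P(spike | causes) = 1 − (1−0.05)·∏(1−qᵢ) over the active causes.
By total probability over the 4 (minor quake, nearby quarry blast) configurations:
  P(spike) = 0.05×0.718×0.893 + 0.6295×0.718×0.107 + 0.6485×0.282×0.893 + 0.862915×0.282×0.107
        = 0.032059 + 0.048362 + 0.163309 + 0.026038 = 0.269768
The terms with minor quake present sum to 0.189347, so
  P(minor quake | spike) = 0.189347 / 0.269768 ≈ 0.702

Now also conditioning on nearby quarry blast≠true:
Numerator (weight on configurations with minor quake): 0.6485×0.282 = 0.182877
The normalizing constant is 0.05×0.718 + 0.6485×0.282 = 0.218777
Posterior = 0.182877 / 0.218777 ≈ 0.836
Ruling out nearby quarry blast raises the posterior on minor quake — the flip side of explaining away.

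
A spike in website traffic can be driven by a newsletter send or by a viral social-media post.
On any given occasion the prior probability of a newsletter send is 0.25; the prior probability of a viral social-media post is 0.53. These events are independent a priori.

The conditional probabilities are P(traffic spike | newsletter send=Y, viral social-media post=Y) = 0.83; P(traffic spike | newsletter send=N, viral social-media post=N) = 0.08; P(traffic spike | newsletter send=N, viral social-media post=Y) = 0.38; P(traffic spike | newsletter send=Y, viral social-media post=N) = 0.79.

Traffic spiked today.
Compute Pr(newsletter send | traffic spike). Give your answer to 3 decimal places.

Pr(newsletter send | traffic spike) ≈ 0.531

Sum P(traffic spike|·) weighted by the priors over the 4 (newsletter send, viral social-media post) configurations:
  P(traffic spike) = 0.08·0.75·0.47 + 0.38·0.75·0.53 + 0.79·0.25·0.47 + 0.83·0.25·0.53
        = 0.028200 + 0.151050 + 0.092825 + 0.109975 = 0.382050
Configurations with newsletter send contribute 0.202800, so
  P(newsletter send | traffic spike) = 0.202800 / 0.382050 ≈ 0.531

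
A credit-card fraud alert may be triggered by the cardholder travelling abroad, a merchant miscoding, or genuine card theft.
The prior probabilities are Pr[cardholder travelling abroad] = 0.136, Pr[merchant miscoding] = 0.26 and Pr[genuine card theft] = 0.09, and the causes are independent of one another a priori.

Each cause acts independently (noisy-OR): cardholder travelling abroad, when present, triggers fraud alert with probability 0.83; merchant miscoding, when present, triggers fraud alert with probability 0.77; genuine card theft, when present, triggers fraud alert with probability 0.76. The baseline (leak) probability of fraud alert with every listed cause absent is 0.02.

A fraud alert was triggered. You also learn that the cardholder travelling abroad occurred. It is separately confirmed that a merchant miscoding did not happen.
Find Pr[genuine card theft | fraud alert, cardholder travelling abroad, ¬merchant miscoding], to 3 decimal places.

Pr[genuine card theft | fraud alert, cardholder travelling abroad, ¬merchant miscoding] ≈ 0.102

Under noisy-OR, P(fraud alert | causes) = 1 − (1−0.02)·∏(1−qᵢ) over the active causes.
Sum P(fraud alert|·) weighted by the priors over both values of genuine card theft:
  P(fraud alert | cardholder travelling abroad, ¬merchant miscoding) = 0.8334*0.91 + 0.960016*0.09
        = 0.758394 + 0.086401 = 0.844795
Keeping only the genuine card theft-present terms gives 0.086401, so
  P(genuine card theft | fraud alert, cardholder travelling abroad, ¬merchant miscoding) = 0.086401 / 0.844795 ≈ 0.102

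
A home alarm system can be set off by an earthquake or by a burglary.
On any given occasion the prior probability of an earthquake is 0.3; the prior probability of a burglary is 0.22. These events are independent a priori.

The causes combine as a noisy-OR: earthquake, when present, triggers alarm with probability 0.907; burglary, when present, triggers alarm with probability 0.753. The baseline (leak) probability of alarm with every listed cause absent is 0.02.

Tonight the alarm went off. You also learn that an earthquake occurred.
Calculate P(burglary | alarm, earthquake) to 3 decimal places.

Under noisy-OR, P(alarm | causes) = 1 − (1−0.02)·∏(1−qᵢ) over the active causes.
P(alarm | earthquake) = 0.90886*0.78 + 0.977488*0.22 = 0.708911 + 0.215047 = 0.923958
Of this, 0.215047 comes from 0.977488*0.22 (the burglary=true cases).
So P(burglary | alarm, earthquake) = 0.215047/0.923958 ≈ 0.233.

P(burglary | alarm, earthquake) ≈ 0.233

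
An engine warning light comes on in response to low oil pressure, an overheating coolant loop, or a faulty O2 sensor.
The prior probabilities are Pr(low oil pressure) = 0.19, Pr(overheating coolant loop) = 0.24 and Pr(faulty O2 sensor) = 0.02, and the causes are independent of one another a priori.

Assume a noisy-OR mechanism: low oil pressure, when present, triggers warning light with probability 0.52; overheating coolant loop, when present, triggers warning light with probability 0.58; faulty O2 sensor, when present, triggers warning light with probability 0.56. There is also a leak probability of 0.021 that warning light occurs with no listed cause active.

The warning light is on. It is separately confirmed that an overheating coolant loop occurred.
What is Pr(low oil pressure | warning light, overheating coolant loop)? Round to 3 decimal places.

Pr(low oil pressure | warning light, overheating coolant loop) ≈ 0.241

Under noisy-OR, P(warning light | causes) = 1 − (1−0.021)·∏(1−qᵢ) over the active causes.
P(warning light | overheating coolant loop) = 0.58882·0.81·0.98 + 0.819081·0.81·0.02 + 0.802634·0.19·0.98 + 0.913159·0.19·0.02 = 0.467405 + 0.013269 + 0.149450 + 0.003470 = 0.633594
Of this, 0.152920 comes from 0.149450 + 0.003470 (the low oil pressure=true cases).
Hence the posterior is 0.152920/0.633594 ≈ 0.241.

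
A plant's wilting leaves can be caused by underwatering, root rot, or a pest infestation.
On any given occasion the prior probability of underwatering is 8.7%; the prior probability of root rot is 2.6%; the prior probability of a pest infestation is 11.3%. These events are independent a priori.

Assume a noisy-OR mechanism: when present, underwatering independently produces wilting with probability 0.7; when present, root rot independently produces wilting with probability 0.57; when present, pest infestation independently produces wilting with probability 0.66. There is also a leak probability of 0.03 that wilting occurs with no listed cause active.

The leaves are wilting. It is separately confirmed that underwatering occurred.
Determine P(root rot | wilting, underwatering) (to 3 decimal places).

P(root rot | wilting, underwatering) ≈ 0.031

Under noisy-OR, P(wilting | causes) = 1 − (1−0.03)·∏(1−qᵢ) over the active causes.
For the numerator, keep only root rot=true terms: 0.020176 + 0.002813 = 0.022989
The normalizing constant is 0.709*0.974*0.887 + 0.90106*0.974*0.113 + 0.87487*0.026*0.887 + 0.957456*0.026*0.113 = 0.734693
Posterior = 0.022989 / 0.734693 ≈ 0.031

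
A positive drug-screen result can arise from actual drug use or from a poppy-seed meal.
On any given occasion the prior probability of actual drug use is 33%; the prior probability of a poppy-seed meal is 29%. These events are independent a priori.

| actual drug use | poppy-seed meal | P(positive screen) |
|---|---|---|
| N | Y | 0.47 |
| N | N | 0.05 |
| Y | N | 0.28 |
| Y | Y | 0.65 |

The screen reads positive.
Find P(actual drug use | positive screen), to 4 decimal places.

Numerator (weight on configurations with actual drug use): 0.065604 + 0.062205 = 0.127809
The normalizing constant is 0.05·0.67·0.71 + 0.47·0.67·0.29 + 0.28·0.33·0.71 + 0.65·0.33·0.29 = 0.242915
P(actual drug use | positive screen) = 0.127809/0.242915 ≈ 0.5261

P(actual drug use | positive screen) ≈ 0.5261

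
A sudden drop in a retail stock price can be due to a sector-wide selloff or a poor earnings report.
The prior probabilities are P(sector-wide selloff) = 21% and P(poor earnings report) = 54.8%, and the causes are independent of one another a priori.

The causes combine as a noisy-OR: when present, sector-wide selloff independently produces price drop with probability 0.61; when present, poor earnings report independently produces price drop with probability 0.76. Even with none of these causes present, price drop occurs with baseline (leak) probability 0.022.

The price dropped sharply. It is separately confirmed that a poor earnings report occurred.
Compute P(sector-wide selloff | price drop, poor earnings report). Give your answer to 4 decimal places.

Under noisy-OR, P(price drop | causes) = 1 − (1−0.022)·∏(1−qᵢ) over the active causes.
Numerator (weight on configurations with sector-wide selloff): 0.908459*0.21 = 0.190776
Normalizer over all consistent configurations: 0.76528*0.79 + 0.908459*0.21 = 0.795347
P(sector-wide selloff | price drop, poor earnings report) = 0.190776/0.795347 ≈ 0.2399

P(sector-wide selloff | price drop, poor earnings report) ≈ 0.2399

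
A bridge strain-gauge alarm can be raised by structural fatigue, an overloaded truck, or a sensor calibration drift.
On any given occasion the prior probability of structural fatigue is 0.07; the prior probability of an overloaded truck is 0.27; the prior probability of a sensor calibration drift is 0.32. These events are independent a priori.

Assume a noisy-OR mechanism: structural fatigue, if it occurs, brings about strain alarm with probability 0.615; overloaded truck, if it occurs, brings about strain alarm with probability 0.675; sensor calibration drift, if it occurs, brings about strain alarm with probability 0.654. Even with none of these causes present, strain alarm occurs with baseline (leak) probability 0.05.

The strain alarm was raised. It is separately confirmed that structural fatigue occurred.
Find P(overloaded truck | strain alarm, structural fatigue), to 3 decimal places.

Under noisy-OR, P(strain alarm | causes) = 1 − (1−0.05)·∏(1−qᵢ) over the active causes.
Sum P(strain alarm|·) weighted by the priors over the 4 (overloaded truck, sensor calibration drift) configurations:
  P(strain alarm | structural fatigue) = 0.63425×0.73×0.68 + 0.873451×0.73×0.32 + 0.881131×0.27×0.68 + 0.958871×0.27×0.32
        = 0.314842 + 0.204038 + 0.161776 + 0.082846 = 0.763502
Keeping only the overloaded truck-present terms gives 0.244622, so
  P(overloaded truck | strain alarm, structural fatigue) = 0.244622 / 0.763502 ≈ 0.320

P(overloaded truck | strain alarm, structural fatigue) ≈ 0.320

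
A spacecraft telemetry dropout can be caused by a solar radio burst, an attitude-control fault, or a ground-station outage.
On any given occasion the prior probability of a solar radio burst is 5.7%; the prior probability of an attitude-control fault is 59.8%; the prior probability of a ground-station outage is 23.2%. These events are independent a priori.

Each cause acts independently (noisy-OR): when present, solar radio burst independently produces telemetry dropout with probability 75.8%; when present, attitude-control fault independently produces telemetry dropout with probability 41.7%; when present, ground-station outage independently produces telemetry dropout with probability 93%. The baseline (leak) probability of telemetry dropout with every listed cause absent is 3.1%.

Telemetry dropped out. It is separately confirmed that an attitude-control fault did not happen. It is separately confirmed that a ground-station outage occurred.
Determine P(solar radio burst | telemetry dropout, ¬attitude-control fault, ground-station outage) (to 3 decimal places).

Under noisy-OR, P(telemetry dropout | causes) = 1 − (1−0.031)·∏(1−qᵢ) over the active causes.
Numerator (weight on configurations with solar radio burst): 0.983585×0.057 = 0.056064
Denominator P(telemetry dropout | ¬attitude-control fault, ground-station outage): 0.93217×0.943 + 0.983585×0.057 = 0.935100
Posterior = 0.056064 / 0.935100 ≈ 0.060

P(solar radio burst | telemetry dropout, ¬attitude-control fault, ground-station outage) ≈ 0.060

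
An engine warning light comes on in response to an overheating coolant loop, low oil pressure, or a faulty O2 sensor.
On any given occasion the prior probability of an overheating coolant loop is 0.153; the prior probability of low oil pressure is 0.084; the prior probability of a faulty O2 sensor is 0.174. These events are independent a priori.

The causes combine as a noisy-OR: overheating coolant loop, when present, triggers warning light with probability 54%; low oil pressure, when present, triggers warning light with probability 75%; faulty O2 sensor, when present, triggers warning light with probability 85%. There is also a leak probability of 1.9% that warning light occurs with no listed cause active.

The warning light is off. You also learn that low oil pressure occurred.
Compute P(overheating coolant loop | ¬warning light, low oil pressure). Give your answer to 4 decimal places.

P(overheating coolant loop | ¬warning light, low oil pressure) ≈ 0.0767

Under noisy-OR, P(warning light | causes) = 1 − (1−0.019)·∏(1−qᵢ) over the active causes.
Enumerate the 4 (overheating coolant loop, faulty O2 sensor) configurations and weight by the priors:
  P(¬warning light | low oil pressure) = 0.24525·0.847·0.826 + 0.036787·0.847·0.174 + 0.112815·0.153·0.826 + 0.016922·0.153·0.174
        = 0.171582 + 0.005422 + 0.014257 + 0.000450 = 0.191711
The terms with overheating coolant loop present sum to 0.014707, so
  P(overheating coolant loop | ¬warning light, low oil pressure) = 0.014707 / 0.191711 ≈ 0.0767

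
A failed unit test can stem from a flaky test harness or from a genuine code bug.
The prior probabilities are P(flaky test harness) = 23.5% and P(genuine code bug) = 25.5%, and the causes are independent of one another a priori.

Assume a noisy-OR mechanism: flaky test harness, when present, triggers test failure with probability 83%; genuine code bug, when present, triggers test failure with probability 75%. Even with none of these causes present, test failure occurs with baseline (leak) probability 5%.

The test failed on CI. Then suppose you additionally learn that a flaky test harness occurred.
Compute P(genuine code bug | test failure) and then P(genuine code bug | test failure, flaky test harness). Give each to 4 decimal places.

P(genuine code bug | test failure) ≈ 0.5406; P(genuine code bug | test failure, flaky test harness) ≈ 0.2815

Under noisy-OR, P(test failure | causes) = 1 − (1−0.05)·∏(1−qᵢ) over the active causes.
Enumerate the 4 (flaky test harness, genuine code bug) configurations and weight by the priors:
  P(test failure) = 0.05×0.765×0.745 + 0.7625×0.765×0.255 + 0.8385×0.235×0.745 + 0.959625×0.235×0.255
        = 0.028496 + 0.148745 + 0.146800 + 0.057506 = 0.381547
Keeping only the genuine code bug-present terms gives 0.206251, so
  P(genuine code bug | test failure) = 0.206251 / 0.381547 ≈ 0.5406

Now also conditioning on flaky test harness=true:
Sum P(test failure|·) weighted by the priors over both values of genuine code bug:
  P(test failure | flaky test harness) = 0.8385×0.745 + 0.959625×0.255
        = 0.624683 + 0.244704 = 0.869387
The terms with genuine code bug present sum to 0.244704, so
  P(genuine code bug | test failure, flaky test harness) = 0.244704 / 0.869387 ≈ 0.2815
Conditioning on flaky test harness lowers the posterior on genuine code bug: the classic explaining-away effect in a common-effect structure.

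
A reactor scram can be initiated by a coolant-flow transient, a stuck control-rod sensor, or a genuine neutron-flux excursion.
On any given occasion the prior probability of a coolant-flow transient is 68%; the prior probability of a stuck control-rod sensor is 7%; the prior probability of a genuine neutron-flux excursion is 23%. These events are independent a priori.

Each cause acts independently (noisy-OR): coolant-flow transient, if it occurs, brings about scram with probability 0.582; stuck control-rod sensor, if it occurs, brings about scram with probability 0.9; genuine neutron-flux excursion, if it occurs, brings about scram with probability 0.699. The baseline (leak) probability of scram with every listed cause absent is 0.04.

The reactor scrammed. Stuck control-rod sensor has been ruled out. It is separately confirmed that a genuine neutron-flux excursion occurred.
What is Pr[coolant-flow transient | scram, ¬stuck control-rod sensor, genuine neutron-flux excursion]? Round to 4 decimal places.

Under noisy-OR, P(scram | causes) = 1 − (1−0.04)·∏(1−qᵢ) over the active causes.
Enumerate both values of coolant-flow transient and weight by the priors:
  P(scram | ¬stuck control-rod sensor, genuine neutron-flux excursion) = 0.71104·0.32 + 0.879215·0.68
        = 0.227533 + 0.597866 = 0.825399
Keeping only the coolant-flow transient-present terms gives 0.597866, so
  P(coolant-flow transient | scram, ¬stuck control-rod sensor, genuine neutron-flux excursion) = 0.597866 / 0.825399 ≈ 0.7243

Pr[coolant-flow transient | scram, ¬stuck control-rod sensor, genuine neutron-flux excursion] ≈ 0.7243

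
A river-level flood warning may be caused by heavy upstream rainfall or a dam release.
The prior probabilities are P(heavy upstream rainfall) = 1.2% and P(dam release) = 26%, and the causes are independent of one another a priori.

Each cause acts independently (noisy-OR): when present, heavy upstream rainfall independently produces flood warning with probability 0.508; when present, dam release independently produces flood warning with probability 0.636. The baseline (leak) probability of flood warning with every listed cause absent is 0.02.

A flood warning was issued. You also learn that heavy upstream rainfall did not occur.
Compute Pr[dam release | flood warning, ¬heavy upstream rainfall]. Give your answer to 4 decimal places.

Under noisy-OR, P(flood warning | causes) = 1 − (1−0.02)·∏(1−qᵢ) over the active causes.
Numerator (weight on configurations with dam release): 0.64328·0.26 = 0.167253
Denominator P(flood warning | ¬heavy upstream rainfall): 0.02·0.74 + 0.64328·0.26 = 0.182053
P(dam release | flood warning, ¬heavy upstream rainfall) = 0.167253/0.182053 ≈ 0.9187

Pr[dam release | flood warning, ¬heavy upstream rainfall] ≈ 0.9187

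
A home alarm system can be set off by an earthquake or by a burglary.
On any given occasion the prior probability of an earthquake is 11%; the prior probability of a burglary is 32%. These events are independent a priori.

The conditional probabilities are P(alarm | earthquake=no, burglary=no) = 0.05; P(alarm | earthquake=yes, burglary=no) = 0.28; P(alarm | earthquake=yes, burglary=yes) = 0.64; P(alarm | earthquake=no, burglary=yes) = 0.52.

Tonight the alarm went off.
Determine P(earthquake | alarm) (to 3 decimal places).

P(earthquake | alarm) ≈ 0.196

For the numerator, keep only earthquake=true terms: 0.020944 + 0.022528 = 0.043472
Normalizer over all consistent configurations: 0.05×0.89×0.68 + 0.52×0.89×0.32 + 0.28×0.11×0.68 + 0.64×0.11×0.32 = 0.221828
P(earthquake | alarm) = 0.043472/0.221828 ≈ 0.196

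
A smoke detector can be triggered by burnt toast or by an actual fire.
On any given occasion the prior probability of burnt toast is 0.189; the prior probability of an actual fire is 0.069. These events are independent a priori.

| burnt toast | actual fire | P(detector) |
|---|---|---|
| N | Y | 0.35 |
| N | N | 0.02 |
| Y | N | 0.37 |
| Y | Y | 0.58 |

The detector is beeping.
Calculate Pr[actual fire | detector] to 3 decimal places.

P(detector) = 0.02·0.811·0.931 + 0.35·0.811·0.069 + 0.37·0.189·0.931 + 0.58·0.189·0.069 = 0.015101 + 0.019586 + 0.065105 + 0.007564 = 0.107356
Restricting to configurations with actual fire present: 0.019586 + 0.007564 = 0.027150.
So P(actual fire | detector) = 0.027150/0.107356 ≈ 0.253.

Pr[actual fire | detector] ≈ 0.253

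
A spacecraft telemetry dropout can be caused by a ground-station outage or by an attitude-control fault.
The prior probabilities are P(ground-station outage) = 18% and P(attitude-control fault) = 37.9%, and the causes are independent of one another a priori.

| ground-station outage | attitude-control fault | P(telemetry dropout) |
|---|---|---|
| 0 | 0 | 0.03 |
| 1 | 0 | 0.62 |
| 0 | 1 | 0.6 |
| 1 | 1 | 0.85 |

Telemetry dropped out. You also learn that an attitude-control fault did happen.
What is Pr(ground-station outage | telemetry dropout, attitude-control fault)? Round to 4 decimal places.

Pr(ground-station outage | telemetry dropout, attitude-control fault) ≈ 0.2372

Numerator (weight on configurations with ground-station outage): 0.85·0.18 = 0.153000
The normalizing constant is 0.6·0.82 + 0.85·0.18 = 0.645000
P(ground-station outage | telemetry dropout, attitude-control fault) = 0.153000/0.645000 ≈ 0.2372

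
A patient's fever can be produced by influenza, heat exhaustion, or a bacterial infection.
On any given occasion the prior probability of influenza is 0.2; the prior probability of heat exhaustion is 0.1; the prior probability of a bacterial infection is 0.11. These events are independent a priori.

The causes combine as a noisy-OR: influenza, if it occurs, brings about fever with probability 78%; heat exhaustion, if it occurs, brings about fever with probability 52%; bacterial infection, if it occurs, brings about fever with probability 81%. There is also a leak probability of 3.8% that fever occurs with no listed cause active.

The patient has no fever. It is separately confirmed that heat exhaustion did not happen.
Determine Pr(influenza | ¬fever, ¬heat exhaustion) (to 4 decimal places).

Pr(influenza | ¬fever, ¬heat exhaustion) ≈ 0.0521

Under noisy-OR, P(fever | causes) = 1 − (1−0.038)·∏(1−qᵢ) over the active causes.
Sum P(¬fever|·) weighted by the priors over the 4 (influenza, bacterial infection) configurations:
  P(¬fever | ¬heat exhaustion) = 0.962×0.8×0.89 + 0.18278×0.8×0.11 + 0.21164×0.2×0.89 + 0.040212×0.2×0.11
        = 0.684944 + 0.016085 + 0.037672 + 0.000885 = 0.739586
Keeping only the influenza-present terms gives 0.038557, so
  P(influenza | ¬fever, ¬heat exhaustion) = 0.038557 / 0.739586 ≈ 0.0521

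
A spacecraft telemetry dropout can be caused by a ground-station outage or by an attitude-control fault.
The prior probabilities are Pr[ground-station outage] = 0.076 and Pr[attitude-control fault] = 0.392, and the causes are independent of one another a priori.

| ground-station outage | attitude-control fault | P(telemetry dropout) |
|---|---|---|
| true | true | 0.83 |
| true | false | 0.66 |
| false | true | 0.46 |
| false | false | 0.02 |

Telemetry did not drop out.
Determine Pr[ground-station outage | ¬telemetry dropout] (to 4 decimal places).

Pr[ground-station outage | ¬telemetry dropout] ≈ 0.0271

P(¬telemetry dropout) = 0.98×0.924×0.608 + 0.54×0.924×0.392 + 0.34×0.076×0.608 + 0.17×0.076×0.392 = 0.550556 + 0.195592 + 0.015711 + 0.005065 = 0.766924
The ground-station outage-present share is 0.015711 + 0.005065 = 0.020776.
So P(ground-station outage | ¬telemetry dropout) = 0.020776/0.766924 ≈ 0.0271.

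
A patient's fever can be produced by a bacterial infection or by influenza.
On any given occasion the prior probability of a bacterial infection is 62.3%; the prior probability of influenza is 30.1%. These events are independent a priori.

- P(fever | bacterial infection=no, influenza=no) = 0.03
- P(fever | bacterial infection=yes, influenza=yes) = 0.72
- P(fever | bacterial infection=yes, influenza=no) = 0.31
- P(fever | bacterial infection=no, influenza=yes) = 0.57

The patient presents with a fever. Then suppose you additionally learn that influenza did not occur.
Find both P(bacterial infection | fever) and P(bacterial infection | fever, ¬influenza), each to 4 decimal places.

P(bacterial infection | fever) ≈ 0.7881; P(bacterial infection | fever, ¬influenza) ≈ 0.9447

Numerator (weight on configurations with bacterial infection): 0.134998 + 0.135017 = 0.270015
Normalizer over all consistent configurations: 0.03×0.377×0.699 + 0.57×0.377×0.301 + 0.31×0.623×0.699 + 0.72×0.623×0.301 = 0.342603
Posterior = 0.270015 / 0.342603 ≈ 0.7881

Now condition on the additional information:
Enumerate both values of bacterial infection and weight by the priors:
  P(fever | ¬influenza) = 0.03×0.377 + 0.31×0.623
        = 0.011310 + 0.193130 = 0.204440
Configurations with bacterial infection contribute 0.193130, so
  P(bacterial infection | fever, ¬influenza) = 0.193130 / 0.204440 ≈ 0.9447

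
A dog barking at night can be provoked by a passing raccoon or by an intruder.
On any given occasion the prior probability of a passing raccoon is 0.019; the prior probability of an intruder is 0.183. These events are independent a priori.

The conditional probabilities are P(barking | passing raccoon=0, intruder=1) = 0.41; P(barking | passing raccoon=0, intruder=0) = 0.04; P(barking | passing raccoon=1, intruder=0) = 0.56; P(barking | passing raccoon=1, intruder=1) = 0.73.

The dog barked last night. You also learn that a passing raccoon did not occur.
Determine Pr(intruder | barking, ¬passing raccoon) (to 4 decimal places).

Numerator (weight on configurations with intruder): 0.41×0.183 = 0.075030
Denominator P(barking | ¬passing raccoon): 0.04×0.817 + 0.41×0.183 = 0.107710
Posterior = 0.075030 / 0.107710 ≈ 0.6966

Pr(intruder | barking, ¬passing raccoon) ≈ 0.6966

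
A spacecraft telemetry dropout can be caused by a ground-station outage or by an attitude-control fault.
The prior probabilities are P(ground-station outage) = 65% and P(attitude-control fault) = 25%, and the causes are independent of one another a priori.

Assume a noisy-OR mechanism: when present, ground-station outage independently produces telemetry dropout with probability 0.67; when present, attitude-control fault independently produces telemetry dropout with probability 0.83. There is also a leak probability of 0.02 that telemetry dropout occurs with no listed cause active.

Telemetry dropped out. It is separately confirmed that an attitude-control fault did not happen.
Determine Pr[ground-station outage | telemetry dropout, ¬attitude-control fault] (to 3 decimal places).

Under noisy-OR, P(telemetry dropout | causes) = 1 − (1−0.02)·∏(1−qᵢ) over the active causes.
Numerator (weight on configurations with ground-station outage): 0.6766*0.65 = 0.439790
The normalizing constant is 0.02*0.35 + 0.6766*0.65 = 0.446790
Posterior = 0.439790 / 0.446790 ≈ 0.984

Pr[ground-station outage | telemetry dropout, ¬attitude-control fault] ≈ 0.984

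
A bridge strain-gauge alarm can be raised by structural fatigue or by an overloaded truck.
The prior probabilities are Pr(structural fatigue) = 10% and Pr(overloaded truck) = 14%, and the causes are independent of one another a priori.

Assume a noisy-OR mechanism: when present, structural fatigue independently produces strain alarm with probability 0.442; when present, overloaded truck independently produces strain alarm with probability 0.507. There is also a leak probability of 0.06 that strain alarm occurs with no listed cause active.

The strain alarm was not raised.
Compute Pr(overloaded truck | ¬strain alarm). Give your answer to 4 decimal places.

Under noisy-OR, P(strain alarm | causes) = 1 − (1−0.06)·∏(1−qᵢ) over the active causes.
P(¬strain alarm) = 0.94×0.9×0.86 + 0.46342×0.9×0.14 + 0.52452×0.1×0.86 + 0.258588×0.1×0.14 = 0.727560 + 0.058391 + 0.045109 + 0.003620 = 0.834680
Of this, 0.062011 comes from 0.058391 + 0.003620 (the overloaded truck=true cases).
P(overloaded truck | ¬strain alarm) = 0.062011 / 0.834680 ≈ 0.0743

Pr(overloaded truck | ¬strain alarm) ≈ 0.0743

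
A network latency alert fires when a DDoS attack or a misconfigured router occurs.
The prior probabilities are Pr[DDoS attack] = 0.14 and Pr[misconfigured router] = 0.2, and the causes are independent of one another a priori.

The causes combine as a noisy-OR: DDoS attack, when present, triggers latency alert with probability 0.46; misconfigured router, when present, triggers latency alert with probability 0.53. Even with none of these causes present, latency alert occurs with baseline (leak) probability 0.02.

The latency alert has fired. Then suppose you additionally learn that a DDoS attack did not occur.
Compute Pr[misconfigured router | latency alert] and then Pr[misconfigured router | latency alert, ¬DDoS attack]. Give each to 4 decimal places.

Under noisy-OR, P(latency alert | causes) = 1 − (1−0.02)·∏(1−qᵢ) over the active causes.
P(latency alert) = 0.02*0.86*0.8 + 0.5394*0.86*0.2 + 0.4708*0.14*0.8 + 0.751276*0.14*0.2 = 0.013760 + 0.092777 + 0.052730 + 0.021036 = 0.180303
Restricting to configurations with misconfigured router present: 0.092777 + 0.021036 = 0.113813.
P(misconfigured router | latency alert) = 0.113813 / 0.180303 ≈ 0.6312

Now condition on the additional information:
P(latency alert | ¬DDoS attack) = 0.02*0.8 + 0.5394*0.2 = 0.016000 + 0.107880 = 0.123880
The misconfigured router-present share is 0.5394*0.2 = 0.107880.
So P(misconfigured router | latency alert, ¬DDoS attack) = 0.107880/0.123880 ≈ 0.8708.
Ruling out DDoS attack raises the posterior on misconfigured router — the flip side of explaining away.

Pr[misconfigured router | latency alert] ≈ 0.6312; Pr[misconfigured router | latency alert, ¬DDoS attack] ≈ 0.8708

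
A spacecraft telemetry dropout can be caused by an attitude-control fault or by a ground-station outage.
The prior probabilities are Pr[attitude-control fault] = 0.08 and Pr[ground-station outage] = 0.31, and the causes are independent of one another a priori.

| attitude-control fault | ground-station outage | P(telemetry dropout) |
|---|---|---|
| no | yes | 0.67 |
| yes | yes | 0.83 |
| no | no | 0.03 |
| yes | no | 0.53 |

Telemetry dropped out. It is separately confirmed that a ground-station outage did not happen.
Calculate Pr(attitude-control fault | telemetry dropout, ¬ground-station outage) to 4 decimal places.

Sum P(telemetry dropout|·) weighted by the priors over both values of attitude-control fault:
  P(telemetry dropout | ¬ground-station outage) = 0.03*0.92 + 0.53*0.08
        = 0.027600 + 0.042400 = 0.070000
Keeping only the attitude-control fault-present terms gives 0.042400, so
  P(attitude-control fault | telemetry dropout, ¬ground-station outage) = 0.042400 / 0.070000 ≈ 0.6057

Pr(attitude-control fault | telemetry dropout, ¬ground-station outage) ≈ 0.6057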